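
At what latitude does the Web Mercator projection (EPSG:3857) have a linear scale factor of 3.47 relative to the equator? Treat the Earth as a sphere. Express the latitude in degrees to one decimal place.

Mercator scale is k = sec φ = 1/cos φ.
1/cos φ = 3.47  ⇒  cos φ = 0.2882  ⇒  φ = arccos(0.2882) ≈ 73.3°.

73.3°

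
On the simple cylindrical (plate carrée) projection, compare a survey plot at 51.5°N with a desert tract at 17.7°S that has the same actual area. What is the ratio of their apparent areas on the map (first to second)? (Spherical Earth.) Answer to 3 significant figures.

In the plate carrée (x = Rλ, y = Rφ), meridians are true-scale (h = 1) and parallels are stretched by k = sec φ.
Areal scale at 51.5°: h·k = 1.000 × 1.606 = 1.606.
Areal scale at 17.7°: h·k = 1.000 × 1.050 = 1.050.
Ratio = 1.606/1.050 ≈ 1.53.

1.53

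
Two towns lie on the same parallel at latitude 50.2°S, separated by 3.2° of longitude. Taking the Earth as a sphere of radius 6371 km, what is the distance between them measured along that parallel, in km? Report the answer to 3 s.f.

Arc length along a parallel = R cos φ · Δλ (with Δλ in radians).
= 6371 × cos 50.2° × (3.2° × π/180) = 6371 × 0.6401 × 0.05585 ≈ 228 km.

228 km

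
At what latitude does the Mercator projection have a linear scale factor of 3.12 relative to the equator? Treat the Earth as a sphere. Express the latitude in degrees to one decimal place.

Mercator scale is k = sec φ = 1/cos φ.
1/cos φ = 3.12  ⇒  cos φ = 0.3205  ⇒  φ = arccos(0.3205) ≈ 71.3°.

71.3°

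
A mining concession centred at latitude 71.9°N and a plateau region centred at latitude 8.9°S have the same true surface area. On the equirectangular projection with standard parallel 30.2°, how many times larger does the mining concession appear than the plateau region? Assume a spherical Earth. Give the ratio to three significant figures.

In the equirectangular projection with standard parallel φ₀ = 30.2° (x = Rλ cos φ₀, y = Rφ), meridians are true-scale (h = 1) and the parallel scale is k = cos φ₀ / cos φ.
Areal scale at 71.9°: h·k = 1.000 × 2.782 = 2.782.
Areal scale at 8.9°: h·k = 1.000 × 0.8748 = 0.8748.
Ratio = 2.782/0.8748 ≈ 3.18.

3.18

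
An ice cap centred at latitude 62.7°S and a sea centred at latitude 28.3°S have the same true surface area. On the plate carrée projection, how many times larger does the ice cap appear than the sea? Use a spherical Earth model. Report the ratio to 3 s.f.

1.92

Plate carrée maps x = Rλ, y = Rφ. The meridian scale is h = 1 and the parallel scale is k = 1/cos φ = sec φ.
Areal scale at 62.7°: h·k = 1.000 × 2.180 = 2.180.
Areal scale at 28.3°: h·k = 1.000 × 1.136 = 1.136.
Ratio = 2.180/1.136 ≈ 1.92.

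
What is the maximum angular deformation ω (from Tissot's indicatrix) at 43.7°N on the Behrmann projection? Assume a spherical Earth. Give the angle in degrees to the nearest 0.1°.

20.6°

The Behrmann projection is cylindrical equal-area with φ₀ = 30°. For cylindrical equal-area with standard parallel φ₀, h = cos φ / cos φ₀ and k = cos φ₀ / cos φ, so h·k = 1.
At 43.7°: h = 0.8348, k = 1.198; principal scales a = 1.198, b = 0.8348.
sin(ω/2) = (a − b)/(a + b) = 0.3631/2.033 = 0.1786, so ω = 2 arcsin(0.1786) ≈ 20.6°.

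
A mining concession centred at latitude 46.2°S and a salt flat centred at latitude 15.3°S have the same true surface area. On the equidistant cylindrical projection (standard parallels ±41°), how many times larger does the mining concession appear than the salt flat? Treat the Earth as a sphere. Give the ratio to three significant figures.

1.39

With standard parallel φ₀ = 41°, the equirectangular projection gives x = Rλ cos φ₀, y = Rφ, so h = 1 and k = cos 41° / cos φ.
Areal scale at 46.2°: h·k = 1.000 × 1.090 = 1.090.
Areal scale at 15.3°: h·k = 1.000 × 0.7824 = 0.7824.
Ratio = 1.090/0.7824 ≈ 1.39.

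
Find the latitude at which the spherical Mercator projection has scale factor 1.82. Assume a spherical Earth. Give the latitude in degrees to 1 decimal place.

56.7°

Mercator scale is k = sec φ = 1/cos φ.
1/cos φ = 1.82  ⇒  cos φ = 0.5495  ⇒  φ = arccos(0.5495) ≈ 56.7°.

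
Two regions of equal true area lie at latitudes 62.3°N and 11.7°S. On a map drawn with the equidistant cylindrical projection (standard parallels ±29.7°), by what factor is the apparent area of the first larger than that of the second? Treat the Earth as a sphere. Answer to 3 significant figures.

In the equirectangular projection with standard parallel φ₀ = 29.7° (x = Rλ cos φ₀, y = Rφ), meridians are true-scale (h = 1) and the parallel scale is k = cos φ₀ / cos φ.
Areal scale at 62.3°: h·k = 1.000 × 1.869 = 1.869.
Areal scale at 11.7°: h·k = 1.000 × 0.8871 = 0.8871.
Ratio = 1.869/0.8871 ≈ 2.11.

2.11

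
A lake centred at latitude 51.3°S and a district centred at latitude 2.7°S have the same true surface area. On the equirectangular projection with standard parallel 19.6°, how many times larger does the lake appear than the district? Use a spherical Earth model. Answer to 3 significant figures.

The equidistant cylindrical projection with φ₀ = 19.6° has h = 1 (meridians true) and k = cos φ₀ / cos φ along parallels.
Areal scale at 51.3°: h·k = 1.000 × 1.507 = 1.507.
Areal scale at 2.7°: h·k = 1.000 × 0.9431 = 0.9431.
Ratio = 1.507/0.9431 ≈ 1.60.

1.60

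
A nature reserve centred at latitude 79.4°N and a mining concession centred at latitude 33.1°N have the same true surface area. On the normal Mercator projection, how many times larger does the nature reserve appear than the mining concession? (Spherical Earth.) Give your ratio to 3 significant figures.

On Mercator, area is exaggerated by sec²φ = 1/cos²φ.
At 79.4°: sec²(79.4°) = 1/0.1840² = 29.55.
At 33.1°: sec²(33.1°) = 1/0.8377² = 1.425.
Ratio = 29.55/1.425 = cos²(33.1°)/cos²(79.4°) ≈ 20.7.

20.7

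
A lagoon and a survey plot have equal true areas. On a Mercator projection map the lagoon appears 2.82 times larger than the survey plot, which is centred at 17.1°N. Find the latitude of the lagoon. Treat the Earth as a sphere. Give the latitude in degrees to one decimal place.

55.3°

Mercator areal scale is sec²φ, so apparent-area ratio = sec²φ₁ / sec²φ₂ = cos²φ₂ / cos²φ₁.
cos²φ₂ / cos²φ₁ = 2.82  ⇒  cos φ₁ = cos 17.1° / √2.82 = 0.9558/1.679 = 0.5692.
φ₁ = arccos(0.5692) ≈ 55.3°.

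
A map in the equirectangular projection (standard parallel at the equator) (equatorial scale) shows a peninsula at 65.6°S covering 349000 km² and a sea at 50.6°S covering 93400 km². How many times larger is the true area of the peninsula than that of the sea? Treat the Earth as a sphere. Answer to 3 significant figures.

Plate carrée has h = 1 and k = sec φ, giving areal scale sec φ; true area = (apparent area) · cos φ.
True area of peninsula: 349000 × cos(65.6°) = 349000 × 0.4131 = 144200 km².
True area of sea: 93400 × cos(50.6°) = 93400 × 0.6347 = 59280 km².
Ratio = 144200 / 59280 ≈ 2.43.

2.43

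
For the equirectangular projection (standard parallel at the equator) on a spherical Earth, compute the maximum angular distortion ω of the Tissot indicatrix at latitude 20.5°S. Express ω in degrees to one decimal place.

3.7°

Plate carrée maps x = Rλ, y = Rφ. The meridian scale is h = 1 and the parallel scale is k = 1/cos φ = sec φ.
At 20.5°: h = 1.000, k = 1.068; principal scales a = 1.068, b = 1.000.
sin(ω/2) = (a − b)/(a + b) = 0.06761/2.068 = 0.03270, so ω = 2 arcsin(0.03270) ≈ 3.7°.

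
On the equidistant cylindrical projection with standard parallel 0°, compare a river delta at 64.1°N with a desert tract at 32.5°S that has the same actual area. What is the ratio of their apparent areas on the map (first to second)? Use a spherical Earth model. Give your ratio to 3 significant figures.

For the equirectangular projection with φ₀ = 0 (plate carrée), h = 1 along meridians and k = sec φ along parallels.
Areal scale at 64.1°: h·k = 1.000 × 2.289 = 2.289.
Areal scale at 32.5°: h·k = 1.000 × 1.186 = 1.186.
Ratio = 2.289/1.186 ≈ 1.93.

1.93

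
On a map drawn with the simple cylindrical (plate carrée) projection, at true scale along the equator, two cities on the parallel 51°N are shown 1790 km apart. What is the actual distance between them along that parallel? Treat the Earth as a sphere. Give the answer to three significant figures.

1130 km

Plate carrée maps x = Rλ, y = Rφ. The meridian scale is h = 1 and the parallel scale is k = 1/cos φ = sec φ.
Along the parallel at 51°, map distances are exaggerated by k = sec 51° = 1.589.
True distance = 1790 / 1.589 = 1790 × cos 51° ≈ 1130 km.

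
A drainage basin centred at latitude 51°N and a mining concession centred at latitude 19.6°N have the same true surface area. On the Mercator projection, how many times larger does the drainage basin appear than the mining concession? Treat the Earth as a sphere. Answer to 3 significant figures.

2.24

Mercator areal scale is sec²φ.
At 51°: sec²(51°) = 1/0.6293² = 2.525.
At 19.6°: sec²(19.6°) = 1/0.9421² = 1.127.
Ratio = 2.525/1.127 = cos²(19.6°)/cos²(51°) ≈ 2.24.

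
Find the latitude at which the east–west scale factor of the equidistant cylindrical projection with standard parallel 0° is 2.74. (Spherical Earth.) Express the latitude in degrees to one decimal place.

68.6°

Plate carrée: h = 1, k = sec φ along parallels.
sec φ = 2.74  ⇒  cos φ = 0.3650  ⇒  φ ≈ 68.6°.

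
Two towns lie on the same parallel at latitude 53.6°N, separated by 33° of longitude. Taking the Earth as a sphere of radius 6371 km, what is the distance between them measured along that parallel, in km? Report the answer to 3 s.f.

Arc length along a parallel = R cos φ · Δλ (with Δλ in radians).
= 6371 × cos 53.6° × (33° × π/180) = 6371 × 0.5934 × 0.5760 ≈ 2180 km.

2180 km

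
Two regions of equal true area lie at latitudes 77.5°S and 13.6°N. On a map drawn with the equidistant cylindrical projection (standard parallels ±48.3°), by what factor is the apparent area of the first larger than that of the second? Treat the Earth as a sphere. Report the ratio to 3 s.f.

4.49

The equidistant cylindrical projection with φ₀ = 48.3° has h = 1 (meridians true) and k = cos φ₀ / cos φ along parallels.
Areal scale at 77.5°: h·k = 1.000 × 3.074 = 3.074.
Areal scale at 13.6°: h·k = 1.000 × 0.6844 = 0.6844.
Ratio = 3.074/0.6844 ≈ 4.49.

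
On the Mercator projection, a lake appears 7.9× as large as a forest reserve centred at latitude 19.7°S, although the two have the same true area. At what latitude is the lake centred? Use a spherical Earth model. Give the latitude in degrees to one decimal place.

For equal true areas on Mercator, apparent areas scale as sec²φ, so the ratio is cos²φ₂ / cos²φ₁.
cos²φ₂ / cos²φ₁ = 7.9  ⇒  cos φ₁ = cos 19.7° / √7.9 = 0.9415/2.811 = 0.3350.
φ₁ = arccos(0.3350) ≈ 70.4°.

70.4°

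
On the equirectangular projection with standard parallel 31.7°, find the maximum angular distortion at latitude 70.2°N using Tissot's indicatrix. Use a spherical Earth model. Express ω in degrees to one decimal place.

51.0°

The equidistant cylindrical projection with φ₀ = 31.7° has h = 1 (meridians true) and k = cos φ₀ / cos φ along parallels.
At 70.2°: h = 1.000, k = 2.512; principal scales a = 2.512, b = 1.000.
sin(ω/2) = (a − b)/(a + b) = 1.512/3.512 = 0.4305, so ω = 2 arcsin(0.4305) ≈ 51.0°.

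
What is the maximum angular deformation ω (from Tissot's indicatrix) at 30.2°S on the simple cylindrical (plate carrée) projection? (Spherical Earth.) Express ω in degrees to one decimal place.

For the equirectangular projection with φ₀ = 0 (plate carrée), h = 1 along meridians and k = sec φ along parallels.
At 30.2°: h = 1.000, k = 1.157; principal scales a = 1.157, b = 1.000.
sin(ω/2) = (a − b)/(a + b) = 0.1570/2.157 = 0.07280, so ω = 2 arcsin(0.07280) ≈ 8.4°.

8.4°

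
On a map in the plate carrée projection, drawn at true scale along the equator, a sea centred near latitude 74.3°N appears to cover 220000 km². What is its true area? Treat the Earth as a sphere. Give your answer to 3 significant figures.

Plate carrée maps x = Rλ, y = Rφ. The meridian scale is h = 1 and the parallel scale is k = 1/cos φ = sec φ.
Areal scale = h·k = 1 × sec φ; at 74.3°, h = 1.000, k = 3.695, so h·k = 3.695.
True area = apparent / (areal scale) = 220000 / 3.695 ≈ 59500 km².

59500 km²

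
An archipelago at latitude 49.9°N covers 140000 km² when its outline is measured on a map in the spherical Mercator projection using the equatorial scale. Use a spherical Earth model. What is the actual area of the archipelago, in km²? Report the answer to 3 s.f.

58100 km²

For Mercator, h = k = sec φ (a conformal cylindrical projection has a single point scale, 1/cos φ).
Areal scale = k² = sec²φ = 1/cos²(49.9°) = 1/0.6441² = 2.410.
True area = apparent / (areal scale) = 140000 / 2.410 ≈ 58100 km².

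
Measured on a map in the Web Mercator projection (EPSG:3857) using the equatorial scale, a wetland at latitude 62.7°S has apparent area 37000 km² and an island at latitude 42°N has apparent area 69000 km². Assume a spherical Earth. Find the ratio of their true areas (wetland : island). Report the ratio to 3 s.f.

0.204

On Mercator the areal scale is sec²φ, so true area = apparent × cos²φ.
True area of wetland: 37000 × cos²(62.7°) = 37000 × 0.2104 = 7783 km².
True area of island: 69000 × cos²(42°) = 69000 × 0.5523 = 38110 km².
Ratio = 7783 / 38110 ≈ 0.204.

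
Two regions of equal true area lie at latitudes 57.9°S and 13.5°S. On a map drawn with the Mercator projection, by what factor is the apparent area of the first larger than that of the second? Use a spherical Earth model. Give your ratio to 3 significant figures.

3.35

Mercator areal scale is sec²φ.
At 57.9°: sec²(57.9°) = 1/0.5314² = 3.541.
At 13.5°: sec²(13.5°) = 1/0.9724² = 1.058.
Ratio = 3.541/1.058 = cos²(13.5°)/cos²(57.9°) ≈ 3.35.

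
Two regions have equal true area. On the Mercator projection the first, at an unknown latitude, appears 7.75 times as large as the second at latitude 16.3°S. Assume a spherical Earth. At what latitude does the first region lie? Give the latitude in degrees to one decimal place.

Mercator areal scale is sec²φ, so apparent-area ratio = sec²φ₁ / sec²φ₂ = cos²φ₂ / cos²φ₁.
cos²φ₂ / cos²φ₁ = 7.75  ⇒  cos φ₁ = cos 16.3° / √7.75 = 0.9598/2.784 = 0.3448.
φ₁ = arccos(0.3448) ≈ 69.8°.

69.8°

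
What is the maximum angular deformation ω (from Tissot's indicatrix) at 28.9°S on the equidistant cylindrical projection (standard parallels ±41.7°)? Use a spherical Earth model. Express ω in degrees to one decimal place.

With standard parallel φ₀ = 41.7°, the equirectangular projection gives x = Rλ cos φ₀, y = Rφ, so h = 1 and k = cos 41.7° / cos φ.
At 28.9°: h = 1.000, k = 0.8528; principal scales a = 1.000, b = 0.8528.
sin(ω/2) = (a − b)/(a + b) = 0.1472/1.853 = 0.07942, so ω = 2 arcsin(0.07942) ≈ 9.1°.

9.1°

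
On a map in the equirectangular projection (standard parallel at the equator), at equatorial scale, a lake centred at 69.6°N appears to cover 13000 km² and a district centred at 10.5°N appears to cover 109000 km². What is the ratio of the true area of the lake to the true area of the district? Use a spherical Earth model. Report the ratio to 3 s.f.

Plate carrée has h = 1 and k = sec φ, giving areal scale sec φ; true area = (apparent area) · cos φ.
True area of lake: 13000 × cos(69.6°) = 13000 × 0.3486 = 4531 km².
True area of district: 109000 × cos(10.5°) = 109000 × 0.9833 = 107200 km².
Ratio = 4531 / 107200 ≈ 0.0423.

0.0423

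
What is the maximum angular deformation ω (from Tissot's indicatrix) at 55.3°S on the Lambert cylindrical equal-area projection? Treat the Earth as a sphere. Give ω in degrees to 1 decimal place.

The Lambert cylindrical equal-area projection is the cylindrical equal-area projection with its standard parallel at the equator (φ₀ = 0). For cylindrical equal-area with standard parallel φ₀, h = cos φ / cos φ₀ and k = cos φ₀ / cos φ, so h·k = 1.
At 55.3°: h = 0.5693, k = 1.757; principal scales a = 1.757, b = 0.5693.
sin(ω/2) = (a − b)/(a + b) = 1.187/2.326 = 0.5105, so ω = 2 arcsin(0.5105) ≈ 61.4°.

61.4°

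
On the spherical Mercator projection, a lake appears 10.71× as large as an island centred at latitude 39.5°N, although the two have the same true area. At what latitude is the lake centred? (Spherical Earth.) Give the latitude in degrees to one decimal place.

Mercator areal scale is sec²φ, so apparent-area ratio = sec²φ₁ / sec²φ₂ = cos²φ₂ / cos²φ₁.
cos²φ₂ / cos²φ₁ = 10.71  ⇒  cos φ₁ = cos 39.5° / √10.71 = 0.7716/3.273 = 0.2358.
φ₁ = arccos(0.2358) ≈ 76.4°.

76.4°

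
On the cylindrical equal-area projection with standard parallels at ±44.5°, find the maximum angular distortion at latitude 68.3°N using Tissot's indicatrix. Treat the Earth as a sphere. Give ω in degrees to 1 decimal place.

A cylindrical equal-area projection with standard parallel φ₀ has meridian scale h = cos φ / cos φ₀ and parallel scale k = cos φ₀ / cos φ (so areas are preserved, h·k = 1).
At 68.3°: h = 0.5184, k = 1.929; principal scales a = 1.929, b = 0.5184.
sin(ω/2) = (a − b)/(a + b) = 1.411/2.447 = 0.5764, so ω = 2 arcsin(0.5764) ≈ 70.4°.

70.4°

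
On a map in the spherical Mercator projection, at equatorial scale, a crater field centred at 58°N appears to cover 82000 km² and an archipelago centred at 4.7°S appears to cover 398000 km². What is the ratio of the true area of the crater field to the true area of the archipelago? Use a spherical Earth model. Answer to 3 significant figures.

Since Mercator area scale is 1/cos²φ, the true area equals the apparent area multiplied by cos²φ.
True area of crater field: 82000 × cos²(58°) = 82000 × 0.2808 = 23030 km².
True area of archipelago: 398000 × cos²(4.7°) = 398000 × 0.9933 = 395300 km².
Ratio = 23030 / 395300 ≈ 0.0582.

0.0582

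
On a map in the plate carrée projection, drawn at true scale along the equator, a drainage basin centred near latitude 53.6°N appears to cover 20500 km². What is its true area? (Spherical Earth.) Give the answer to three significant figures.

12200 km²

Plate carrée maps x = Rλ, y = Rφ. The meridian scale is h = 1 and the parallel scale is k = 1/cos φ = sec φ.
Areal scale = h·k = 1 × sec φ; at 53.6°, h = 1.000, k = 1.685, so h·k = 1.685.
True area = apparent / (areal scale) = 20500 / 1.685 ≈ 12200 km².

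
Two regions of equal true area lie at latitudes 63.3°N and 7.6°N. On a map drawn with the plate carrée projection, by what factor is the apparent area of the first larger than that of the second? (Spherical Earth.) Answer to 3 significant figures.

For the equirectangular projection with φ₀ = 0 (plate carrée), h = 1 along meridians and k = sec φ along parallels.
Areal scale at 63.3°: h·k = 1.000 × 2.226 = 2.226.
Areal scale at 7.6°: h·k = 1.000 × 1.009 = 1.009.
Ratio = 2.226/1.009 ≈ 2.21.

2.21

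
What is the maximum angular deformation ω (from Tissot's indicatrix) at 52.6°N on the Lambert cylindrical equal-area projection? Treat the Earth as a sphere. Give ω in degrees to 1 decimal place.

54.9°

The Lambert cylindrical equal-area projection is the cylindrical equal-area projection with its standard parallel at the equator (φ₀ = 0). A cylindrical equal-area projection with standard parallel φ₀ has meridian scale h = cos φ / cos φ₀ and parallel scale k = cos φ₀ / cos φ (so areas are preserved, h·k = 1).
At 52.6°: h = 0.6074, k = 1.646; principal scales a = 1.646, b = 0.6074.
sin(ω/2) = (a − b)/(a + b) = 1.039/2.254 = 0.4610, so ω = 2 arcsin(0.4610) ≈ 54.9°.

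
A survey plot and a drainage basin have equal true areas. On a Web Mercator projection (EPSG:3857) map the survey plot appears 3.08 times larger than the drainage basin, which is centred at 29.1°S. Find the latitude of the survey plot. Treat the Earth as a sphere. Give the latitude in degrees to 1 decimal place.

On Mercator, (apparent₁)/(apparent₂) = sec²φ₁ / sec²φ₂ when true areas are equal.
cos²φ₂ / cos²φ₁ = 3.08  ⇒  cos φ₁ = cos 29.1° / √3.08 = 0.8738/1.755 = 0.4979.
φ₁ = arccos(0.4979) ≈ 60.1°.

60.1°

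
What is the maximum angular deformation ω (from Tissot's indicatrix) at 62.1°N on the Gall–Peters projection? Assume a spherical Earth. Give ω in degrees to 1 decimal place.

46.0°

Gall–Peters is a cylindrical equal-area projection with standard parallels at ±45°. For cylindrical equal-area with standard parallel φ₀, h = cos φ / cos φ₀ and k = cos φ₀ / cos φ, so h·k = 1.
At 62.1°: h = 0.6618, k = 1.511; principal scales a = 1.511, b = 0.6618.
sin(ω/2) = (a − b)/(a + b) = 0.8494/2.173 = 0.3909, so ω = 2 arcsin(0.3909) ≈ 46.0°.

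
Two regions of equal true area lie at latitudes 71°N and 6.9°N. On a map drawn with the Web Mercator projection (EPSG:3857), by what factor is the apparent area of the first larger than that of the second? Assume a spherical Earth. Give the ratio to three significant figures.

9.30

On Mercator, area is exaggerated by sec²φ = 1/cos²φ.
At 71°: sec²(71°) = 1/0.3256² = 9.434.
At 6.9°: sec²(6.9°) = 1/0.9928² = 1.015.
Ratio = 9.434/1.015 = cos²(6.9°)/cos²(71°) ≈ 9.30.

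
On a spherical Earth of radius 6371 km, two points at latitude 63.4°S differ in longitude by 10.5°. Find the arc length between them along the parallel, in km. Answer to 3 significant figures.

523 km

Arc length along a parallel = R cos φ · Δλ (with Δλ in radians).
= 6371 × cos 63.4° × (10.5° × π/180) = 6371 × 0.4478 × 0.1833 ≈ 523 km.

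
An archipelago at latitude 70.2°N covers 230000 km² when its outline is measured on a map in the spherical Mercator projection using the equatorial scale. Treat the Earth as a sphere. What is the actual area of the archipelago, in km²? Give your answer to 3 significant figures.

For Mercator, h = k = sec φ (a conformal cylindrical projection has a single point scale, 1/cos φ).
Areal scale = k² = sec²φ = 1/cos²(70.2°) = 1/0.3387² = 8.715.
True area = apparent / (areal scale) = 230000 / 8.715 ≈ 26400 km².

26400 km²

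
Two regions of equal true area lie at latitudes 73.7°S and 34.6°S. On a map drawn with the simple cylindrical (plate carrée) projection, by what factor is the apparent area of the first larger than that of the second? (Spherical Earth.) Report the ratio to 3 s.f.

For the equirectangular projection with φ₀ = 0 (plate carrée), h = 1 along meridians and k = sec φ along parallels.
Areal scale at 73.7°: h·k = 1.000 × 3.563 = 3.563.
Areal scale at 34.6°: h·k = 1.000 × 1.215 = 1.215.
Ratio = 3.563/1.215 ≈ 2.93.

2.93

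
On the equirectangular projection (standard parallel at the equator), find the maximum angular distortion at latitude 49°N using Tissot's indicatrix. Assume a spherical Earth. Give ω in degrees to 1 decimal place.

In the plate carrée (x = Rλ, y = Rφ), meridians are true-scale (h = 1) and parallels are stretched by k = sec φ.
At 49°: h = 1.000, k = 1.524; principal scales a = 1.524, b = 1.000.
sin(ω/2) = (a − b)/(a + b) = 0.5243/2.524 = 0.2077, so ω = 2 arcsin(0.2077) ≈ 24.0°.

24.0°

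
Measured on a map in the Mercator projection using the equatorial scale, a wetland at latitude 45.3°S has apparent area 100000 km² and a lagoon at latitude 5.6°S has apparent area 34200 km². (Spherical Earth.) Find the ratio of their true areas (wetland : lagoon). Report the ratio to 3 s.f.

Since Mercator area scale is 1/cos²φ, the true area equals the apparent area multiplied by cos²φ.
True area of wetland: 100000 × cos²(45.3°) = 100000 × 0.4948 = 49480 km².
True area of lagoon: 34200 × cos²(5.6°) = 34200 × 0.9905 = 33870 km².
Ratio = 49480 / 33870 ≈ 1.46.

1.46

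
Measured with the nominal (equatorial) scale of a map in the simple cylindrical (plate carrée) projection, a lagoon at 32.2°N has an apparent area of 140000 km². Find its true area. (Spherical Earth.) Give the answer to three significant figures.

Plate carrée maps x = Rλ, y = Rφ. The meridian scale is h = 1 and the parallel scale is k = 1/cos φ = sec φ.
Areal scale = h·k = 1 × sec φ; at 32.2°, h = 1.000, k = 1.182, so h·k = 1.182.
True area = apparent / (areal scale) = 140000 / 1.182 ≈ 118000 km².

118000 km²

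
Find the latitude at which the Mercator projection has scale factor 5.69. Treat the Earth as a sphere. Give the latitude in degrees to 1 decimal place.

Mercator scale is k = sec φ = 1/cos φ.
1/cos φ = 5.69  ⇒  cos φ = 0.1757  ⇒  φ = arccos(0.1757) ≈ 79.9°.

79.9°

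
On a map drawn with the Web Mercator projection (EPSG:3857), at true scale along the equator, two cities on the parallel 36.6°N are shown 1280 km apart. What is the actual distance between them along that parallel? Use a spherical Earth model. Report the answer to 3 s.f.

1030 km

Mercator is conformal, so the point scale is isotropic: h = k = sec φ = 1/cos φ.
Along the parallel at 36.6°, map distances are exaggerated by k = sec 36.6° = 1.246.
True distance = 1280 / 1.246 = 1280 × cos 36.6° ≈ 1030 km.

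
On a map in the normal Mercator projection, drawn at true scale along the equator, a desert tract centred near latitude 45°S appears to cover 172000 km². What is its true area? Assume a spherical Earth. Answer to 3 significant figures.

Mercator is conformal, so the point scale is isotropic: h = k = sec φ = 1/cos φ.
Areal scale = k² = sec²φ = 1/cos²(45°) = 1/0.7071² = 2.000.
True area = apparent / (areal scale) = 172000 / 2.000 ≈ 86000 km².

86000 km²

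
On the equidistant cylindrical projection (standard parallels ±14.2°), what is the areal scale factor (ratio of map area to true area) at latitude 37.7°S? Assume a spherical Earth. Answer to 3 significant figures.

With standard parallel φ₀ = 14.2°, the equirectangular projection gives x = Rλ cos φ₀, y = Rφ, so h = 1 and k = cos 14.2° / cos φ.
Areal scale = h·k = 1 × cos φ₀ / cos φ; at 37.7°, h = 1.000, k = 1.225, so h·k = 1.225.

1.23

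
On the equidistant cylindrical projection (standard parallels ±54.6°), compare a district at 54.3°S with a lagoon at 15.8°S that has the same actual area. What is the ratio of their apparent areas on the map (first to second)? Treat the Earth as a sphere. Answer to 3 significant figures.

The equidistant cylindrical projection with φ₀ = 54.6° has h = 1 (meridians true) and k = cos φ₀ / cos φ along parallels.
Areal scale at 54.3°: h·k = 1.000 × 0.9927 = 0.9927.
Areal scale at 15.8°: h·k = 1.000 × 0.6020 = 0.6020.
Ratio = 0.9927/0.6020 ≈ 1.65.

1.65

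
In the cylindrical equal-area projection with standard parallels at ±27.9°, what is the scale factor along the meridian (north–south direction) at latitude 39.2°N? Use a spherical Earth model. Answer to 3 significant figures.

For cylindrical equal-area with standard parallel φ₀, h = cos φ / cos φ₀ and k = cos φ₀ / cos φ, so h·k = 1.
h = cos 39.2° / cos 27.9° = 0.7749/0.8838 = 0.8769.

0.877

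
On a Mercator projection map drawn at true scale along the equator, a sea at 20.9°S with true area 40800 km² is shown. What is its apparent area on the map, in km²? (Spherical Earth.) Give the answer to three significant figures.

46700 km²

The Mercator projection is conformal; its linear scale factor is the same in every direction and equals sec φ = 1/cos φ.
Areal scale = k² = sec²φ = 1/cos²(20.9°) = 1/0.9342² = 1.146.
Apparent area = 40800 × 1.146 ≈ 46700 km².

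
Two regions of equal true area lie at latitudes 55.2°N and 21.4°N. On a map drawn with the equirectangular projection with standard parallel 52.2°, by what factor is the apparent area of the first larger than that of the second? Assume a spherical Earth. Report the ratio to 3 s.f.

The equidistant cylindrical projection with φ₀ = 52.2° has h = 1 (meridians true) and k = cos φ₀ / cos φ along parallels.
Areal scale at 55.2°: h·k = 1.000 × 1.074 = 1.074.
Areal scale at 21.4°: h·k = 1.000 × 0.6583 = 0.6583.
Ratio = 1.074/0.6583 ≈ 1.63.

1.63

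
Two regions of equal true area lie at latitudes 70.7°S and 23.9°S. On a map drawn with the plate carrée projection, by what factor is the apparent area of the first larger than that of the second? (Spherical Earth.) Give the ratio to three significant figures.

2.77

For the equirectangular projection with φ₀ = 0 (plate carrée), h = 1 along meridians and k = sec φ along parallels.
Areal scale at 70.7°: h·k = 1.000 × 3.026 = 3.026.
Areal scale at 23.9°: h·k = 1.000 × 1.094 = 1.094.
Ratio = 3.026/1.094 ≈ 2.77.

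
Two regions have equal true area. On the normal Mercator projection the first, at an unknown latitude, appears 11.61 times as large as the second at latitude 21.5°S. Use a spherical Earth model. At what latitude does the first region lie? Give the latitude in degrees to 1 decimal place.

Mercator areal scale is sec²φ, so apparent-area ratio = sec²φ₁ / sec²φ₂ = cos²φ₂ / cos²φ₁.
cos²φ₂ / cos²φ₁ = 11.61  ⇒  cos φ₁ = cos 21.5° / √11.61 = 0.9304/3.407 = 0.2731.
φ₁ = arccos(0.2731) ≈ 74.2°.

74.2°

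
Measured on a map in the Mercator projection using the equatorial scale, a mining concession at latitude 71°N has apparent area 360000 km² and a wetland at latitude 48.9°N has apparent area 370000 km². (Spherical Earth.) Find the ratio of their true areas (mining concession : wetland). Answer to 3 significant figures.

0.239

On Mercator the areal scale is sec²φ, so true area = apparent × cos²φ.
True area of mining concession: 360000 × cos²(71°) = 360000 × 0.1060 = 38160 km².
True area of wetland: 370000 × cos²(48.9°) = 370000 × 0.4321 = 159900 km².
Ratio = 38160 / 159900 ≈ 0.239.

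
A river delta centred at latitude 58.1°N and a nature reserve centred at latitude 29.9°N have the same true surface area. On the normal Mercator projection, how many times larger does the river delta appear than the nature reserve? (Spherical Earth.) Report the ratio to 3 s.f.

2.69

Mercator areal scale is sec²φ.
At 58.1°: sec²(58.1°) = 1/0.5284² = 3.581.
At 29.9°: sec²(29.9°) = 1/0.8669² = 1.331.
Ratio = 3.581/1.331 = cos²(29.9°)/cos²(58.1°) ≈ 2.69.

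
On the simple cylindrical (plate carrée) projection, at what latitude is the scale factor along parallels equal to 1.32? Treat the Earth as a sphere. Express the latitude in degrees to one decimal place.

40.7°

Plate carrée: h = 1, k = sec φ along parallels.
sec φ = 1.32  ⇒  cos φ = 0.7576  ⇒  φ ≈ 40.7°.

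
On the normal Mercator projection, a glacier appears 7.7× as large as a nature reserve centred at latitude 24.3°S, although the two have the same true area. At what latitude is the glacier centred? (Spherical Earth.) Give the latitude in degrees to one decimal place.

Mercator areal scale is sec²φ, so apparent-area ratio = sec²φ₁ / sec²φ₂ = cos²φ₂ / cos²φ₁.
cos²φ₂ / cos²φ₁ = 7.7  ⇒  cos φ₁ = cos 24.3° / √7.7 = 0.9114/2.775 = 0.3284.
φ₁ = arccos(0.3284) ≈ 70.8°.

70.8°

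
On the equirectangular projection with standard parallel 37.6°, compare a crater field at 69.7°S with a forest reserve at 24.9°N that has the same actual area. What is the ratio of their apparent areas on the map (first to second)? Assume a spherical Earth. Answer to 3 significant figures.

2.61

With standard parallel φ₀ = 37.6°, the equirectangular projection gives x = Rλ cos φ₀, y = Rφ, so h = 1 and k = cos 37.6° / cos φ.
Areal scale at 69.7°: h·k = 1.000 × 2.284 = 2.284.
Areal scale at 24.9°: h·k = 1.000 × 0.8735 = 0.8735.
Ratio = 2.284/0.8735 ≈ 2.61.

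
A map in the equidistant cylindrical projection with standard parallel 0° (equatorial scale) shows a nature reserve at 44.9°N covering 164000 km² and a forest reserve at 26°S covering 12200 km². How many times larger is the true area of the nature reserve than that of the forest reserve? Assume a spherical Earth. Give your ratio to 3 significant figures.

Plate carrée has h = 1 and k = sec φ, giving areal scale sec φ; true area = (apparent area) · cos φ.
True area of nature reserve: 164000 × cos(44.9°) = 164000 × 0.7083 = 116200 km².
True area of forest reserve: 12200 × cos(26°) = 12200 × 0.8988 = 10970 km².
Ratio = 116200 / 10970 ≈ 10.6.

10.6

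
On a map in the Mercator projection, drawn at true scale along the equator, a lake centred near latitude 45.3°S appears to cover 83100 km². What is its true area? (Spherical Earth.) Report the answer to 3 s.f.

41100 km²

The Mercator projection is conformal; its linear scale factor is the same in every direction and equals sec φ = 1/cos φ.
Areal scale = k² = sec²φ = 1/cos²(45.3°) = 1/0.7034² = 2.021.
True area = apparent / (areal scale) = 83100 / 2.021 ≈ 41100 km².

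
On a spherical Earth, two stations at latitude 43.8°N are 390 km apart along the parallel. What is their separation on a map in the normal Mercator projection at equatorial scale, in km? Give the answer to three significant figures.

540 km

Mercator is conformal, so the point scale is isotropic: h = k = sec φ = 1/cos φ.
Along the parallel, k = sec 43.8° = 1/0.7218 = 1.386.
Map distance = 390 × 1.386 ≈ 540 km.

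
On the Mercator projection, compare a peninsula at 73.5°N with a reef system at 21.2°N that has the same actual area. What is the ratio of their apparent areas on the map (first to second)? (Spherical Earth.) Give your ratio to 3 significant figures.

10.8

Mercator areal scale is sec²φ.
At 73.5°: sec²(73.5°) = 1/0.2840² = 12.40.
At 21.2°: sec²(21.2°) = 1/0.9323² = 1.150.
Ratio = 12.40/1.150 = cos²(21.2°)/cos²(73.5°) ≈ 10.8.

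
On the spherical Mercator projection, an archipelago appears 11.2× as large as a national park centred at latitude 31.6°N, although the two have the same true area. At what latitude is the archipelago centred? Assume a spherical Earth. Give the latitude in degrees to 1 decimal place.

75.3°

For equal true areas on Mercator, apparent areas scale as sec²φ, so the ratio is cos²φ₂ / cos²φ₁.
cos²φ₂ / cos²φ₁ = 11.2  ⇒  cos φ₁ = cos 31.6° / √11.2 = 0.8517/3.347 = 0.2545.
φ₁ = arccos(0.2545) ≈ 75.3°.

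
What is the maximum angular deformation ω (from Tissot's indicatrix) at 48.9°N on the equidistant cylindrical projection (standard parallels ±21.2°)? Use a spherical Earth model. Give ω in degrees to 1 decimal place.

19.9°

The equidistant cylindrical projection with φ₀ = 21.2° has h = 1 (meridians true) and k = cos φ₀ / cos φ along parallels.
At 48.9°: h = 1.000, k = 1.418; principal scales a = 1.418, b = 1.000.
sin(ω/2) = (a − b)/(a + b) = 0.4183/2.418 = 0.1730, so ω = 2 arcsin(0.1730) ≈ 19.9°.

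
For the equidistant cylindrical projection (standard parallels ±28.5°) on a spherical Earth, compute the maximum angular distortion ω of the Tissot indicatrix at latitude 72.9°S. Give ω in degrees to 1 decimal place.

59.8°

In the equirectangular projection with standard parallel φ₀ = 28.5° (x = Rλ cos φ₀, y = Rφ), meridians are true-scale (h = 1) and the parallel scale is k = cos φ₀ / cos φ.
At 72.9°: h = 1.000, k = 2.989; principal scales a = 2.989, b = 1.000.
sin(ω/2) = (a − b)/(a + b) = 1.989/3.989 = 0.4986, so ω = 2 arcsin(0.4986) ≈ 59.8°.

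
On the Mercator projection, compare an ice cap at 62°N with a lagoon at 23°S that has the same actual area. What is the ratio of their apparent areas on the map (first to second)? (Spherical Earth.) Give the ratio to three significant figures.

3.84

Mercator areal scale is sec²φ.
At 62°: sec²(62°) = 1/0.4695² = 4.537.
At 23°: sec²(23°) = 1/0.9205² = 1.180.
Ratio = 4.537/1.180 = cos²(23°)/cos²(62°) ≈ 3.84.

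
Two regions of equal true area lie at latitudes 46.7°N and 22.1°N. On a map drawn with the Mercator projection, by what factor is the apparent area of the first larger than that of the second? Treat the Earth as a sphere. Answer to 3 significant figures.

On Mercator, area is exaggerated by sec²φ = 1/cos²φ.
At 46.7°: sec²(46.7°) = 1/0.6858² = 2.126.
At 22.1°: sec²(22.1°) = 1/0.9265² = 1.165.
Ratio = 2.126/1.165 = cos²(22.1°)/cos²(46.7°) ≈ 1.83.

1.83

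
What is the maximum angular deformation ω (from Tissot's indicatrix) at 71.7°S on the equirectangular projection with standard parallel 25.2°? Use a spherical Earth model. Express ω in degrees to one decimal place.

With standard parallel φ₀ = 25.2°, the equirectangular projection gives x = Rλ cos φ₀, y = Rφ, so h = 1 and k = cos 25.2° / cos φ.
At 71.7°: h = 1.000, k = 2.882; principal scales a = 2.882, b = 1.000.
sin(ω/2) = (a − b)/(a + b) = 1.882/3.882 = 0.4848, so ω = 2 arcsin(0.4848) ≈ 58.0°.

58.0°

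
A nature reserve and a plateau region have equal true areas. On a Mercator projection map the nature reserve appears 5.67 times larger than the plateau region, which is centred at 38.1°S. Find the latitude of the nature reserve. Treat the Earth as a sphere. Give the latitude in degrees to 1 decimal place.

70.7°

On Mercator, (apparent₁)/(apparent₂) = sec²φ₁ / sec²φ₂ when true areas are equal.
cos²φ₂ / cos²φ₁ = 5.67  ⇒  cos φ₁ = cos 38.1° / √5.67 = 0.7869/2.381 = 0.3305.
φ₁ = arccos(0.3305) ≈ 70.7°.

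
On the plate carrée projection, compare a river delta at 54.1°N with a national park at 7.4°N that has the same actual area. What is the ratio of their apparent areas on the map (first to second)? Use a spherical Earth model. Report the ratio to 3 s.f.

In the plate carrée (x = Rλ, y = Rφ), meridians are true-scale (h = 1) and parallels are stretched by k = sec φ.
Areal scale at 54.1°: h·k = 1.000 × 1.705 = 1.705.
Areal scale at 7.4°: h·k = 1.000 × 1.008 = 1.008.
Ratio = 1.705/1.008 ≈ 1.69.

1.69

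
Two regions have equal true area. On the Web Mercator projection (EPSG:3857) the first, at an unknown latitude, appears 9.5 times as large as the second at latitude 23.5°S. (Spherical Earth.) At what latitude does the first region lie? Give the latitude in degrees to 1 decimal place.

For equal true areas on Mercator, apparent areas scale as sec²φ, so the ratio is cos²φ₂ / cos²φ₁.
cos²φ₂ / cos²φ₁ = 9.5  ⇒  cos φ₁ = cos 23.5° / √9.5 = 0.9171/3.082 = 0.2975.
φ₁ = arccos(0.2975) ≈ 72.7°.

72.7°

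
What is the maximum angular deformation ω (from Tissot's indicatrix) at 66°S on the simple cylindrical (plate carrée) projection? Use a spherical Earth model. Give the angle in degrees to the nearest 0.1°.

In the plate carrée (x = Rλ, y = Rφ), meridians are true-scale (h = 1) and parallels are stretched by k = sec φ.
At 66°: h = 1.000, k = 2.459; principal scales a = 2.459, b = 1.000.
sin(ω/2) = (a − b)/(a + b) = 1.459/3.459 = 0.4217, so ω = 2 arcsin(0.4217) ≈ 49.9°.

49.9°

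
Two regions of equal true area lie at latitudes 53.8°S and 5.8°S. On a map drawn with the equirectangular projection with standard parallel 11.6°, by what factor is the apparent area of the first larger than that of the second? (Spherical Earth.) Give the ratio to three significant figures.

In the equirectangular projection with standard parallel φ₀ = 11.6° (x = Rλ cos φ₀, y = Rφ), meridians are true-scale (h = 1) and the parallel scale is k = cos φ₀ / cos φ.
Areal scale at 53.8°: h·k = 1.000 × 1.659 = 1.659.
Areal scale at 5.8°: h·k = 1.000 × 0.9846 = 0.9846.
Ratio = 1.659/0.9846 ≈ 1.68.

1.68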